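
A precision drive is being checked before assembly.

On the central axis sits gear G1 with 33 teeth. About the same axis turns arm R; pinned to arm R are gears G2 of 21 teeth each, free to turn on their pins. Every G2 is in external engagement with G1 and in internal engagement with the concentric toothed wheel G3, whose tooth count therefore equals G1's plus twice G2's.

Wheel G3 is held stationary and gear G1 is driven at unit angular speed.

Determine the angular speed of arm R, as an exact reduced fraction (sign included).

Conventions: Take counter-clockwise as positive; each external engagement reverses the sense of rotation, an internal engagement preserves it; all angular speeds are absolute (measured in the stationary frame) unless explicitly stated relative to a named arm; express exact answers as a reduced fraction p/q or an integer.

planetary set (33T centre, 21T on arm, 75T internal) — Willis relation
ring teeth: 33 + 2·21 = 75
33(ω_sun−ω_arm) = −75(ω_ring−ω_arm),  ω_ring = 0, ω_sun = 1
33(1−ω_arm) = −75(0−ω_arm)  ⇒  108·ω_arm = 33  ⇒  ω_arm = 11/36
exact speed ratio = 11/36

11/36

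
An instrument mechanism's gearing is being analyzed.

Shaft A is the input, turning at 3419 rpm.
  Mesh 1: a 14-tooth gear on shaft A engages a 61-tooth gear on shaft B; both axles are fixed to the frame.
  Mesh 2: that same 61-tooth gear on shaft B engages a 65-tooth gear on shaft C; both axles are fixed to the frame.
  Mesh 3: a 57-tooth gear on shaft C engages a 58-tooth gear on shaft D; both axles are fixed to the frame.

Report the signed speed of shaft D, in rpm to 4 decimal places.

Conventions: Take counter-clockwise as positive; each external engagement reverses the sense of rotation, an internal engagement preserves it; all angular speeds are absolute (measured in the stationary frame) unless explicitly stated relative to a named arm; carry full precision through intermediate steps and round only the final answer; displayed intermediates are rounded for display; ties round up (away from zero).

-723.7034 rpm

topology: fixed-axis compound train — 3 meshes, A→D
mesh 1 [14T→61T]: ω = 3419.0000×14/61 = 784.6885 rpm, sense flips to −
mesh 2 [61T→65T]: ω = 784.6885×61/65 = 736.4000 rpm, sense flips to +
mesh 3 [57T→58T]: ω = 736.4000×57/58 = 723.7034 rpm, sense flips to −
signed output speed = -723.7034 rpm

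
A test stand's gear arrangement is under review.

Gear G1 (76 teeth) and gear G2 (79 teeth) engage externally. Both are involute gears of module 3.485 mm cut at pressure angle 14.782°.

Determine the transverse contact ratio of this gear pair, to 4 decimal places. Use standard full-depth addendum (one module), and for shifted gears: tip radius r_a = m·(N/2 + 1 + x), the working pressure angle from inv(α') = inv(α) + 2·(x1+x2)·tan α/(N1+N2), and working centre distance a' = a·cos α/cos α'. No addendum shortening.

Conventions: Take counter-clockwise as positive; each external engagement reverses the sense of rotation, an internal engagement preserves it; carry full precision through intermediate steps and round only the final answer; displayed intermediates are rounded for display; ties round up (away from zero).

2.2313

single-mesh involute tooth geometry (76T engaging 79T at module 3.485)
base radii: r_b1 = 128.047043, r_b2 = 133.101531
tip radii: r_a1 = 135.915000, r_a2 = 141.142500
no profile shift: α' = α, a' = a
action lengths: √(r_a1²−r_b1²) = 45.572383, √(r_a2²−r_b2²) = 46.959426
base pitch p_b = π·m·cos α = 10.586096
CR = (45.572383 + 46.959426 − 270.087500·sin 14.78200°)/10.586096 = 2.231336
contact ratio ≈ 2.2313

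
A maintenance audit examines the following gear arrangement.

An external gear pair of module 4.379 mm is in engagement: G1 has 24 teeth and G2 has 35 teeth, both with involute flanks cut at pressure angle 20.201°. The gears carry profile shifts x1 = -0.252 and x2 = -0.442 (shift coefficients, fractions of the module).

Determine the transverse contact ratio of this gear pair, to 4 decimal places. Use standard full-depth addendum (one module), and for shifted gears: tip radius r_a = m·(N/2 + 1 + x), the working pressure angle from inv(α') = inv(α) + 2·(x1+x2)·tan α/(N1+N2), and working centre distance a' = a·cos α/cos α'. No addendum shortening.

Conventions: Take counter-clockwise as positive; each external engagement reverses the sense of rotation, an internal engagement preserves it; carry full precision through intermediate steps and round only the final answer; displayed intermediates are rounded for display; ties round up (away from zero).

recognized (one external pair, fixed centres): single-mesh tooth geometry, m = 4.379, N1 = 24, N2 = 35
base radii: r_b1 = 49.315615, r_b2 = 71.918605
tip radii: r_a1 = 55.823492, r_a2 = 79.075982
inv(α') = inv(20.201°) + 2·(-0.252-0.442)·tan α/(24+35) = 0.00671808  ⇒  α' = 15.43983°
a' = a·cos α / cos α' = 129.1805·cos 20.201°/cos 15.43983° = 125.773309
action lengths: √(r_a1²−r_b1²) = 26.157836, √(r_a2²−r_b2²) = 32.874386
base pitch p_b = π·m·cos α = 12.910798
CR = (26.157836 + 32.874386 − 125.773309·sin 15.43983°)/12.910798 = 1.978813
contact ratio ≈ 1.9788

1.9788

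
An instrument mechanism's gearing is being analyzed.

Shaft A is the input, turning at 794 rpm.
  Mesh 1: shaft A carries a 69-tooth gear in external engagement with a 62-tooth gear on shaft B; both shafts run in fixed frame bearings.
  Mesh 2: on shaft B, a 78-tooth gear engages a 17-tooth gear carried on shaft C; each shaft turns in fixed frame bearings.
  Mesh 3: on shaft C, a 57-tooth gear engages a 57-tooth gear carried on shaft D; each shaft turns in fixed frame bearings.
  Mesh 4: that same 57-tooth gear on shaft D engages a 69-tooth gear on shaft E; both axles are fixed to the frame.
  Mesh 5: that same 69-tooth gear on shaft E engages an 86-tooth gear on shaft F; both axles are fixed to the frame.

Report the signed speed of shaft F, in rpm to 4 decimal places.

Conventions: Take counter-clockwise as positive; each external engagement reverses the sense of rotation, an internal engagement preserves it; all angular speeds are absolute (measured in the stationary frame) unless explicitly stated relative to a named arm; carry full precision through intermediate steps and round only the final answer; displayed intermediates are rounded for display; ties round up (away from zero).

-2687.2000 rpm

5-mesh fixed-axis compound train (all bearings frame-fixed)
mesh 1 [69T→62T]: ω = 794.0000×69/62 = 883.6452 rpm, sense flips to −
mesh 2 [78T→17T]: ω = 883.6452×78/17 = 4054.3719 rpm, sense flips to +
mesh 3 [57T→57T]: ω = 4054.3719×57/57 = 4054.3719 rpm, sense flips to −
mesh 4 [57T→69T]: ω = 4054.3719×57/69 = 3349.2638 rpm, sense flips to +
mesh 5 [69T→86T]: ω = 3349.2638×69/86 = 2687.2000 rpm, sense flips to −
signed output speed = -2687.2000 rpm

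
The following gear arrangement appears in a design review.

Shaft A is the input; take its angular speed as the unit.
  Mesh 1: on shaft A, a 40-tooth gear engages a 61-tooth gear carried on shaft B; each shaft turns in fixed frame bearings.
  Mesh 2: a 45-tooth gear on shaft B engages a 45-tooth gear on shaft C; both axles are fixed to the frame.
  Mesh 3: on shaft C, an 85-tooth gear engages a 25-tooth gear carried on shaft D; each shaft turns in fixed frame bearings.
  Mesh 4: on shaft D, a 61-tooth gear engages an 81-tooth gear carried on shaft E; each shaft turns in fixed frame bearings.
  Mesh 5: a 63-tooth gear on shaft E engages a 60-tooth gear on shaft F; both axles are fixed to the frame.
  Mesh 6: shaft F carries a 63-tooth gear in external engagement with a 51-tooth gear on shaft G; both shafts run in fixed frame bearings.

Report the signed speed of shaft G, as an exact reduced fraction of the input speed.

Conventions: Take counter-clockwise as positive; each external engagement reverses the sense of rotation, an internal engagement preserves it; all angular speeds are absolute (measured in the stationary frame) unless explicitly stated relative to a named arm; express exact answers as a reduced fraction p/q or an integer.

98/45

6-mesh fixed-axis compound train (all bearings frame-fixed)
mesh 1 [40T→61T]: |ω|/ω_in = 1×40/61 = 40/61, sense flips to −
mesh 2 [45T→45T]: |ω|/ω_in = (40/61)×45/45 = 40/61, sense flips to +
mesh 3 [85T→25T]: |ω|/ω_in = (40/61)×85/25 = 136/61, sense flips to −
mesh 4 [61T→81T]: |ω|/ω_in = (136/61)×61/81 = 136/81, sense flips to +
mesh 5 [63T→60T]: |ω|/ω_in = (136/81)×63/60 = 238/135, sense flips to −
mesh 6 [63T→51T]: |ω|/ω_in = (238/135)×63/51 = 98/45, sense flips to +
signed output speed (× input speed) = 98/45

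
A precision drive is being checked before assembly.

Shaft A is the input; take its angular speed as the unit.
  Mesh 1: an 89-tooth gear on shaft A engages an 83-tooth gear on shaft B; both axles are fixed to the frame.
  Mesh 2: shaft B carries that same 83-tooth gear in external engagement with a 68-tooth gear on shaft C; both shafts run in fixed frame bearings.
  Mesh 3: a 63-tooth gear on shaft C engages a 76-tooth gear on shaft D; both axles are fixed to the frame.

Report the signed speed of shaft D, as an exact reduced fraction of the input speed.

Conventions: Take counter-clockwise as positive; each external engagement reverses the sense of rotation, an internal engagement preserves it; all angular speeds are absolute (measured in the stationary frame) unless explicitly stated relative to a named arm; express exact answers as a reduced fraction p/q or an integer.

3-mesh fixed-axis compound train (all bearings frame-fixed)
mesh 1 [89T→83T]: |ω|/ω_in = 1×89/83 = 89/83, sense flips to −
mesh 2 [83T→68T]: |ω|/ω_in = (89/83)×83/68 = 89/68, sense flips to +
mesh 3 [63T→76T]: |ω|/ω_in = (89/68)×63/76 = 5607/5168, sense flips to −
signed output speed (× input speed) = -5607/5168

-5607/5168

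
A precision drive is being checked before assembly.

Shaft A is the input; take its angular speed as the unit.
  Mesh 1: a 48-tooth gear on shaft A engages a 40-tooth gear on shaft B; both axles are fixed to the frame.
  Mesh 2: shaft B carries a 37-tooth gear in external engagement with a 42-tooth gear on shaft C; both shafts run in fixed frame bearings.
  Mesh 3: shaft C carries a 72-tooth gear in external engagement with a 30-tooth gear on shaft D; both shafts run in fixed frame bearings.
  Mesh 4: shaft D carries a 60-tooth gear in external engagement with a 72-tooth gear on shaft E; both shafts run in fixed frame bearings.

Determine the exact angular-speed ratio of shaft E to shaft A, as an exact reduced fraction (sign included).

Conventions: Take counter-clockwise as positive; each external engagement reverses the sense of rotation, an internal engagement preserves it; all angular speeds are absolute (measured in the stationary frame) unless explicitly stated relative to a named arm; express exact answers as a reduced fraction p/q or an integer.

74/35

class = fixed-axis compound train [4 meshes; 4 ratios multiply, 4 sense flips]
mesh 1 [48T→40T]: running ratio 6/5, sense −
mesh 2 [37T→42T]: running ratio 37/35, sense +
mesh 3 [72T→30T]: running ratio 444/175, sense −
mesh 4 [60T→72T]: running ratio 74/35, sense +
ω_out/ω_in = 74/35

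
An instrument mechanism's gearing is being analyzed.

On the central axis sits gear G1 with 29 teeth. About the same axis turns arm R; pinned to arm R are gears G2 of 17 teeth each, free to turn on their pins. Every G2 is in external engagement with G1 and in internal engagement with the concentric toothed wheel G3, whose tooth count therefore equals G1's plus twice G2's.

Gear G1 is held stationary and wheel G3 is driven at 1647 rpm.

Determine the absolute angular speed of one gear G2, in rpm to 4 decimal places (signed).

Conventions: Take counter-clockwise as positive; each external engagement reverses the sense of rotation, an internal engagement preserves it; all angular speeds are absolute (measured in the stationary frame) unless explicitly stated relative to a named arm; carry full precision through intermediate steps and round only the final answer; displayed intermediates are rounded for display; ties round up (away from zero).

+3051.7941 rpm

topology: planetary set — G1 29T / G2 17T / G3 63T, arm = carrier (Willis)
normalise by the input: solve with ω_ring = 1, then scale by 1647 rpm
ring teeth: 29 + 2·17 = 63
29(ω_sun−ω_arm) = −63(ω_ring−ω_arm),  ω_sun = 0, ω_ring = 1
29(0−ω_arm) = −63(1−ω_arm)  ⇒  92·ω_arm = 63  ⇒  ω_arm = 63/92
sun–planet mesh: 29·(0−63/92) = −17·(ω_p−ω_arm)  ⇒  ω_p−ω_arm = 1827/1564
ω_p = 63/92 + 1827/1564 = 63/34
scale: ω_p = 63/34 × 1647 rpm = +3051.7941 rpm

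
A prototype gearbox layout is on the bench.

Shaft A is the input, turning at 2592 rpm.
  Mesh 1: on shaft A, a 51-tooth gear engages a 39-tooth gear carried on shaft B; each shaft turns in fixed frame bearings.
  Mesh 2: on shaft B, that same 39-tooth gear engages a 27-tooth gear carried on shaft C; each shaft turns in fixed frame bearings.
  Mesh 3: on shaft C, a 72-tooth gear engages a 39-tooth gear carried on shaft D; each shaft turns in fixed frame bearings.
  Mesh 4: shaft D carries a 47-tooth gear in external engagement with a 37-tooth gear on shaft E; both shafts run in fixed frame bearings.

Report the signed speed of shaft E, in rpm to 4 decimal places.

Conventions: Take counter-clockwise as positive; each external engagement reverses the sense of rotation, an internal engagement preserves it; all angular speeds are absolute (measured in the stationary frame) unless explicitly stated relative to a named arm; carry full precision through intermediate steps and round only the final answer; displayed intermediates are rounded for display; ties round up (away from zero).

+11481.6798 rpm

4-mesh fixed-axis compound train (all bearings frame-fixed)
mesh 1 [51T→39T]: ω = 2592.0000×51/39 = 3389.5385 rpm, sense flips to −
mesh 2 [39T→27T]: ω = 3389.5385×39/27 = 4896.0000 rpm, sense flips to +
mesh 3 [72T→39T]: ω = 4896.0000×72/39 = 9038.7692 rpm, sense flips to −
mesh 4 [47T→37T]: ω = 9038.7692×47/37 = 11481.6798 rpm, sense flips to +
signed output speed = +11481.6798 rpm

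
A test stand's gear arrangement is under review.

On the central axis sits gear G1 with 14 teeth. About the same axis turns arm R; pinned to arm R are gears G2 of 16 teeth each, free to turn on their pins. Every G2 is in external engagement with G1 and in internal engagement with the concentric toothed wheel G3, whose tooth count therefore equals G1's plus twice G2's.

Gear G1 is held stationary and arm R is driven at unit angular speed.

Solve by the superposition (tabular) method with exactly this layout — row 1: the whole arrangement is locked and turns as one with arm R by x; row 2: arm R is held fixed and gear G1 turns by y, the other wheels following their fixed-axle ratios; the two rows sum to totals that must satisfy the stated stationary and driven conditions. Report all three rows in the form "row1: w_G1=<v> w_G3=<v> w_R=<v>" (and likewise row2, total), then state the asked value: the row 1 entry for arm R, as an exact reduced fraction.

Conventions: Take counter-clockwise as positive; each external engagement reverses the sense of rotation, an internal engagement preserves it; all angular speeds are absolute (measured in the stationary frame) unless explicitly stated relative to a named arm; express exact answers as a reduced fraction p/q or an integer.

class = planetary set [G3 = 14+2·16 = 46; Willis about the carrier]
superposition row 1 [locked train]: every member turns x
superposition row 2 [arm held]: sun y, ring −(14/46)·y, arm 0
boundary: total ω_sun = x + y = 0 and total ω_arm = x = 1  ⇒  y = -1, x = 1
row 2 ring = −(14/46)·(-1) = 7/23
totals (row 1 + row 2): sun 1 + (-1) = 0, ring 1 + 7/23 = 30/23, arm 1 + 0 = 1
asked cell (row1, arm) = 1

row1: w_G1=1 w_G3=1 w_R=1
row2: w_G1=-1 w_G3=7/23 w_R=0
total: w_G1=0 w_G3=30/23 w_R=1
asked value: 1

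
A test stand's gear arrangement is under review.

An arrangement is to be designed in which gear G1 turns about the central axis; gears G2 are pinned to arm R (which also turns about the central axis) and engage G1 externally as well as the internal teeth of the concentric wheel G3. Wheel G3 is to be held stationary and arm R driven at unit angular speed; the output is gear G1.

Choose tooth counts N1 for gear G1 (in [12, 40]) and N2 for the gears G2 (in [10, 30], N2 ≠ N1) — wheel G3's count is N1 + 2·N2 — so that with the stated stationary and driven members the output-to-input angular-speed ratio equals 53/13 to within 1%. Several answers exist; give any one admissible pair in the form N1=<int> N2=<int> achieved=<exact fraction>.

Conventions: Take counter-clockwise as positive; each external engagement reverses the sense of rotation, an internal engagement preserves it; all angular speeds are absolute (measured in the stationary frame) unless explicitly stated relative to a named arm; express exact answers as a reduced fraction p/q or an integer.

N1=26 N2=27 achieved=53/13

class = planetary set [ratio 53/13 wanted; Willis about the carrier]
Willis with ω_ring = 0: ω_sun/ω_arm = (N1+N3)/N1; set equal to 53/13  ⇒  N3/N1 = 53/13 − 1 = 40/13
N3 = N1 + 2·N2  ⇒  N2/N1 = (N3/N1 − 1)/2 = (40/13 − 1)/2 = 27/26
smallest multiple with N1 ≥ 12 and N2 ≥ 10: k = 1  ⇒  N1 = 1·26 = 26, N2 = 1·27 = 27 (N1 ≤ 40, N2 ≤ 30, N2 ≠ N1 ✓), N3 = 26 + 2·27 = 80
check: (N1+N3)/N1 with N1 = 26, N3 = 80 gives 53/13; |achieved − target| = 0 ≤ 53/1300 ✓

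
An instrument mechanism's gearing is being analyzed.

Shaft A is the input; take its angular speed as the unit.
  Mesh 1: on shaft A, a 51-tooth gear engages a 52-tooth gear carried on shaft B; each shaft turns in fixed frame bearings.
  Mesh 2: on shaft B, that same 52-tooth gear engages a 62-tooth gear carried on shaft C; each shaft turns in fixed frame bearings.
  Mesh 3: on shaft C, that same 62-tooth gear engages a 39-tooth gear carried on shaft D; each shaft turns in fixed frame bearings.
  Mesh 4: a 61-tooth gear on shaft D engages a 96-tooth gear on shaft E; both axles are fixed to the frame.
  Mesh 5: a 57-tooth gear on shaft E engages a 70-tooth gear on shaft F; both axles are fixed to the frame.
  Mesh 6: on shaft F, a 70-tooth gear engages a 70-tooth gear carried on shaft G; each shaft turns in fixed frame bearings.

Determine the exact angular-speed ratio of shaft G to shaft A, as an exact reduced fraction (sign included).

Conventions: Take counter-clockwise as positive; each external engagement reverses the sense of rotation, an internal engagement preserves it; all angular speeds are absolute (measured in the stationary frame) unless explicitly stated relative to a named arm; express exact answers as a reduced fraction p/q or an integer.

19703/29120

class = fixed-axis compound train [6 meshes; 6 ratios multiply, 6 sense flips]
mesh 1 [51T→52T]: running ratio 51/52, sense −
mesh 2 [52T→62T]: running ratio 51/62, sense +
mesh 3 [62T→39T]: running ratio 17/13, sense −
mesh 4 [61T→96T]: running ratio 1037/1248, sense +
mesh 5 [57T→70T]: running ratio 19703/29120, sense −
mesh 6 [70T→70T]: running ratio 19703/29120, sense +
ω_out/ω_in = 19703/29120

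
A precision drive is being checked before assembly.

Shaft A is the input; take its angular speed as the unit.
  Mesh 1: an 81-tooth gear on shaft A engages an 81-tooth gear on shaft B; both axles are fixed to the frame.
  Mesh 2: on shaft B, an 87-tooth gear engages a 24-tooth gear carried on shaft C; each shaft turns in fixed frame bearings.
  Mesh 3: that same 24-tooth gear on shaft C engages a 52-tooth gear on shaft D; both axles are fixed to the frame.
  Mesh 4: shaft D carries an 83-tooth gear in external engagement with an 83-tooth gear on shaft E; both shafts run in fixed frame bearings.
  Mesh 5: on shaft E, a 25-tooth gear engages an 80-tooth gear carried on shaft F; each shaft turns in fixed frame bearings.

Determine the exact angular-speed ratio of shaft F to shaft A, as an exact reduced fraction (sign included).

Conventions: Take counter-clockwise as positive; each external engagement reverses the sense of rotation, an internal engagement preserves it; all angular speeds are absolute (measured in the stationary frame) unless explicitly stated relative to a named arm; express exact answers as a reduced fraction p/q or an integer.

-435/832

class = fixed-axis compound train [5 meshes; 5 ratios multiply, 5 sense flips]
mesh 1 [81T→81T]: running ratio 1, sense −
mesh 2 [87T→24T]: running ratio 29/8, sense +
mesh 3 [24T→52T]: running ratio 87/52, sense −
mesh 4 [83T→83T]: running ratio 87/52, sense +
mesh 5 [25T→80T]: running ratio 435/832, sense −
ω_out/ω_in = -435/832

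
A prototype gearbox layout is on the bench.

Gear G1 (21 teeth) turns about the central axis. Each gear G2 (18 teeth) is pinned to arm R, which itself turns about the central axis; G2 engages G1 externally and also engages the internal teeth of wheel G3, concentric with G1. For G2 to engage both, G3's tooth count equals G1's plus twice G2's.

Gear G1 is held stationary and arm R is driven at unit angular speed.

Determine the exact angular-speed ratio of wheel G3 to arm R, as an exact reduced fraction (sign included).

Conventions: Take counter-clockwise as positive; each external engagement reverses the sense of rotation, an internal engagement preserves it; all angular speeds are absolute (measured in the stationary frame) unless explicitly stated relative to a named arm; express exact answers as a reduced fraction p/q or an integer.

recognized (axles ride arm R): planetary set, 21/18/57 teeth
ring teeth: 21 + 2·18 = 57
21(ω_sun−ω_arm) = −57(ω_ring−ω_arm),  ω_sun = 0, ω_arm = 1
ω_ring = 1 − (21/57)(0−1) = 26/19
ω_out/ω_in = 26/19

26/19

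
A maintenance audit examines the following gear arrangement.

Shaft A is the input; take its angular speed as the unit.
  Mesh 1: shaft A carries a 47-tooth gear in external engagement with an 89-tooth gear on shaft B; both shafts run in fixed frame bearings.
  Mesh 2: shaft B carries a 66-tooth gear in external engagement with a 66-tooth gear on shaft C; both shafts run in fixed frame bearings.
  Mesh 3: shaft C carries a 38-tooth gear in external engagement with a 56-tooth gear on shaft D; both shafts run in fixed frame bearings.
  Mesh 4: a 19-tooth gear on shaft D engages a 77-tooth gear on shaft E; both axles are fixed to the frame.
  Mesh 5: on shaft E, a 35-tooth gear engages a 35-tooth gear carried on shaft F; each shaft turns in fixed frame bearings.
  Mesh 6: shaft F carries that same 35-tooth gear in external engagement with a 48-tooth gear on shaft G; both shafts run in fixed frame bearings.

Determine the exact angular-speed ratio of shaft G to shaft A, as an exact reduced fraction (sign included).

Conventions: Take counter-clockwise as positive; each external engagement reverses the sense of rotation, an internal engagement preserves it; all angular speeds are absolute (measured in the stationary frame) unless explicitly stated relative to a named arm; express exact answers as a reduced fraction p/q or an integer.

84835/1315776

class = fixed-axis compound train [6 meshes; 6 ratios multiply, 6 sense flips]
mesh 1 [47T→89T]: running ratio 47/89, sense −
mesh 2 [66T→66T]: running ratio 47/89, sense +
mesh 3 [38T→56T]: running ratio 893/2492, sense −
mesh 4 [19T→77T]: running ratio 16967/191884, sense +
mesh 5 [35T→35T]: running ratio 16967/191884, sense −
mesh 6 [35T→48T]: running ratio 84835/1315776, sense +
ω_out/ω_in = 84835/1315776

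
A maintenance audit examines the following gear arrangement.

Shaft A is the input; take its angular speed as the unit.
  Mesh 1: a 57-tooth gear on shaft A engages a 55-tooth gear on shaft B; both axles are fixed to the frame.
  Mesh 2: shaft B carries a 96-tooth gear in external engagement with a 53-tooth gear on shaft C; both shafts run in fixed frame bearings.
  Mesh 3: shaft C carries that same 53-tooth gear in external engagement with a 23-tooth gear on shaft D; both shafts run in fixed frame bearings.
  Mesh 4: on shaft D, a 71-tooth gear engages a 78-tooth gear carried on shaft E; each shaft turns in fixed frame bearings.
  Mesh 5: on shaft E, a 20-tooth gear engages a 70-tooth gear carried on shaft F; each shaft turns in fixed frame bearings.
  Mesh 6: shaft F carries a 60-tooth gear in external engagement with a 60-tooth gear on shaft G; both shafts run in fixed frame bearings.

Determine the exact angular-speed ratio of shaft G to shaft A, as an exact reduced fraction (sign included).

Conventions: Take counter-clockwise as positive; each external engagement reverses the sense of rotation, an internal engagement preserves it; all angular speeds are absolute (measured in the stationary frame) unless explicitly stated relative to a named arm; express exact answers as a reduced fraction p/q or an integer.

class = fixed-axis compound train [6 meshes; 6 ratios multiply, 6 sense flips]
mesh 1 [57T→55T]: running ratio 57/55, sense −
mesh 2 [96T→53T]: running ratio 5472/2915, sense +
mesh 3 [53T→23T]: running ratio 5472/1265, sense −
mesh 4 [71T→78T]: running ratio 64752/16445, sense +
mesh 5 [20T→70T]: running ratio 129504/115115, sense −
mesh 6 [60T→60T]: running ratio 129504/115115, sense +
ω_out/ω_in = 129504/115115

129504/115115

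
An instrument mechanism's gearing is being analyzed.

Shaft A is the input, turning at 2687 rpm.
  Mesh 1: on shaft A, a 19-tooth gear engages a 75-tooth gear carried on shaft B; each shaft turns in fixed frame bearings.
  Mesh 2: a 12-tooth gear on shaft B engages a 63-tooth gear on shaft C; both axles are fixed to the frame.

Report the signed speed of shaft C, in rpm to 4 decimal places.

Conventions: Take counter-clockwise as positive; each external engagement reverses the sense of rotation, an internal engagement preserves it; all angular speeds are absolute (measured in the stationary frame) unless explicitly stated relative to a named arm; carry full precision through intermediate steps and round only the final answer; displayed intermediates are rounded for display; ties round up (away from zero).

+129.6584 rpm

recognized (3 fixed axles, 2 meshes): fixed-axis compound train
mesh 1 [19T→75T]: ω = 2687.0000×19/75 = 680.7067 rpm, sense flips to −
mesh 2 [12T→63T]: ω = 680.7067×12/63 = 129.6584 rpm, sense flips to +
signed output speed = +129.6584 rpm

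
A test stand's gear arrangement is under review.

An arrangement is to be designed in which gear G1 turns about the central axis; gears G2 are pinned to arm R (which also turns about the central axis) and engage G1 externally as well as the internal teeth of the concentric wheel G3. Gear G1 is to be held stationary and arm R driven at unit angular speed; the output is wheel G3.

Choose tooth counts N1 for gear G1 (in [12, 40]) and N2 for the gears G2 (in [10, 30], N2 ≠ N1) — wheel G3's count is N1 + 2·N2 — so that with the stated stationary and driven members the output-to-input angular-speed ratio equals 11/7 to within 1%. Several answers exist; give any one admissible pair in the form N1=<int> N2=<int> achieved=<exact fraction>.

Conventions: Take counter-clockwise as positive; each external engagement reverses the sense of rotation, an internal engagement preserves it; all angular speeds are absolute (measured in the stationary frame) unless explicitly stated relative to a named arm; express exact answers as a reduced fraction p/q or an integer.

N1=32 N2=12 achieved=11/7

class = planetary set [ratio 11/7 wanted; Willis about the carrier]
Willis with ω_sun = 0: ω_ring/ω_arm = (N1+N3)/N3; set equal to 11/7  ⇒  N3/N1 = 1/(11/7 − 1) = 7/4
N3 = N1 + 2·N2  ⇒  N2/N1 = (N3/N1 − 1)/2 = (7/4 − 1)/2 = 3/8
smallest multiple with N1 ≥ 12 and N2 ≥ 10: k = 4  ⇒  N1 = 4·8 = 32, N2 = 4·3 = 12 (N1 ≤ 40, N2 ≤ 30, N2 ≠ N1 ✓), N3 = 32 + 2·12 = 56
check: (N1+N3)/N3 with N1 = 32, N3 = 56 gives 11/7; |achieved − target| = 0 ≤ 11/700 ✓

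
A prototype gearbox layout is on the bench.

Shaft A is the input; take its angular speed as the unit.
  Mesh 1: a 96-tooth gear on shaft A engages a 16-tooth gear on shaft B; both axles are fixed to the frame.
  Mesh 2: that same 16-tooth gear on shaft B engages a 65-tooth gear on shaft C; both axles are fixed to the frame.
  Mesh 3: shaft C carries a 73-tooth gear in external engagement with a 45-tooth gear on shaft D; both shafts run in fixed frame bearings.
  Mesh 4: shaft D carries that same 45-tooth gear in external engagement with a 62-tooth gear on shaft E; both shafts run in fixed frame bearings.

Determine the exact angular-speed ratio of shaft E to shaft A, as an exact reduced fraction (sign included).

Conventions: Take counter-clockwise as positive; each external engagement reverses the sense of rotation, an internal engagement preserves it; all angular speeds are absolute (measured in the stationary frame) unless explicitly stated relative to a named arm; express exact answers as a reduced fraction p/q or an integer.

class = fixed-axis compound train [4 meshes; 4 ratios multiply, 4 sense flips]
mesh 1 [96T→16T]: running ratio 6, sense −
mesh 2 [16T→65T]: running ratio 96/65, sense +
mesh 3 [73T→45T]: running ratio 2336/975, sense −
mesh 4 [45T→62T]: running ratio 3504/2015, sense +
ω_out/ω_in = 3504/2015

3504/2015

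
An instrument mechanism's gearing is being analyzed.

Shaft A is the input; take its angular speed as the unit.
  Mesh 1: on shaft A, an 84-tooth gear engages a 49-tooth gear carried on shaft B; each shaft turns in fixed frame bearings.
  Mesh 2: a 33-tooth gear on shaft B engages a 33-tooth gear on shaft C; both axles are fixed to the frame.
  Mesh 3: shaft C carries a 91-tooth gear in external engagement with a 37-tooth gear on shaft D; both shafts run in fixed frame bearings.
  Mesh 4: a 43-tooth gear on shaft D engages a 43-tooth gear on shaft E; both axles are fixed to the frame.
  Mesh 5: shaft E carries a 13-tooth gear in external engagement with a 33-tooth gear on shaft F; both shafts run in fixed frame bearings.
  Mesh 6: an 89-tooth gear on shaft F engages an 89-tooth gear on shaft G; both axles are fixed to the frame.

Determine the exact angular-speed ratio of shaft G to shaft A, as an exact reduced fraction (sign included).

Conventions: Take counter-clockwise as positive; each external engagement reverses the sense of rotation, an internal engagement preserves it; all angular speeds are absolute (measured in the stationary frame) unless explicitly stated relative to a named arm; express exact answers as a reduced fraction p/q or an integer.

class = fixed-axis compound train [6 meshes; 6 ratios multiply, 6 sense flips]
mesh 1 [84T→49T]: running ratio 12/7, sense −
mesh 2 [33T→33T]: running ratio 12/7, sense +
mesh 3 [91T→37T]: running ratio 156/37, sense −
mesh 4 [43T→43T]: running ratio 156/37, sense +
mesh 5 [13T→33T]: running ratio 676/407, sense −
mesh 6 [89T→89T]: running ratio 676/407, sense +
ω_out/ω_in = 676/407

676/407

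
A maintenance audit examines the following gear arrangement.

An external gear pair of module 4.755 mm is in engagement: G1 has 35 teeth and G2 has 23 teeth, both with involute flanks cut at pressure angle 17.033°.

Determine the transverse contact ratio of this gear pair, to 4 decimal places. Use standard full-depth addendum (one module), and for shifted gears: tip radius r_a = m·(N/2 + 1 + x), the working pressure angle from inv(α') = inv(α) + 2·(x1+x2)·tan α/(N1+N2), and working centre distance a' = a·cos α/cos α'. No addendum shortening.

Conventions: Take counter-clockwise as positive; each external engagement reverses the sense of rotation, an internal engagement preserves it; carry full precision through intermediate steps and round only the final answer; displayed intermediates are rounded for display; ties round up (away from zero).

1.7785

recognized (one external pair, fixed centres): single-mesh tooth geometry, m = 4.755, N1 = 35, N2 = 23
base radii: r_b1 = 79.562484, r_b2 = 52.283918
tip radii: r_a1 = 87.967500, r_a2 = 59.437500
no profile shift: α' = α, a' = a
action lengths: √(r_a1²−r_b1²) = 37.524555, √(r_a2²−r_b2²) = 28.270273
base pitch p_b = π·m·cos α = 14.283024
CR = (37.524555 + 28.270273 − 137.895000·sin 17.03300°)/14.283024 = 1.778495
contact ratio ≈ 1.7785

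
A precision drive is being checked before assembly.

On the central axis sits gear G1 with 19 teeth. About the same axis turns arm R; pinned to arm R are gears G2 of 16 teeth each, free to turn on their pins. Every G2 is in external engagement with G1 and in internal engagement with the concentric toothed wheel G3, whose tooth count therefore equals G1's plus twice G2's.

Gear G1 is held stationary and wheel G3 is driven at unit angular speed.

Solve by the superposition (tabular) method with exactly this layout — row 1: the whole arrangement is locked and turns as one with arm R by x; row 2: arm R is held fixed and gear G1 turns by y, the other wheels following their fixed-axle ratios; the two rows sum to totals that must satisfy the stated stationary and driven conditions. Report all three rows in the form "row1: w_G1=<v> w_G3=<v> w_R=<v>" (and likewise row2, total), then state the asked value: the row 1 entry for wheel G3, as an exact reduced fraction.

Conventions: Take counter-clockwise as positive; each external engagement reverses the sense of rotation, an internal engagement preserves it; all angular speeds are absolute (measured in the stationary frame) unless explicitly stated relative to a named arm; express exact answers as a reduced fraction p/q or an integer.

row1: w_G1=51/70 w_G3=51/70 w_R=51/70
row2: w_G1=-51/70 w_G3=19/70 w_R=0
total: w_G1=0 w_G3=1 w_R=51/70
asked value: 51/70

class = planetary set [G3 = 19+2·16 = 51; Willis about the carrier]
row 1 (train locked, turned with arm): all members turn x
row 2 (arm held, sun turns y): ω_ring = −(19/51)·y, ω_arm = 0
boundary: total ω_sun = x + y = 0 and total ω_ring = x − (19/51)·y = 1  ⇒  y = -51/70, x = 51/70
row 2 ring = −(19/51)·(-51/70) = 19/70
totals (row 1 + row 2): sun 51/70 + (-51/70) = 0, ring 51/70 + 19/70 = 1, arm 51/70 + 0 = 51/70
asked cell (row1, ring) = 51/70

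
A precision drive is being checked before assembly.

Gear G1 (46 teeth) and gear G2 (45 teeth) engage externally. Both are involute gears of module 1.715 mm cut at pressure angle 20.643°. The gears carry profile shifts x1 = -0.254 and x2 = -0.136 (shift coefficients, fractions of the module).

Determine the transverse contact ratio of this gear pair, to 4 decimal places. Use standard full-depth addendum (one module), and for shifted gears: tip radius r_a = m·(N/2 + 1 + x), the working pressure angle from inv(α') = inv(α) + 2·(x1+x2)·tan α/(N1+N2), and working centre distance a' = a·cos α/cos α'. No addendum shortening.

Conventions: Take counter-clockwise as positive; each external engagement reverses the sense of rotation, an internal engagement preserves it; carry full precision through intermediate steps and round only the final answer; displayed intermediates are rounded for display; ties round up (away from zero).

1.8022

recognized (one external pair, fixed centres): single-mesh tooth geometry, m = 1.715, N1 = 46, N2 = 45
base radii: r_b1 = 36.912442, r_b2 = 36.109998
tip radii: r_a1 = 40.724390, r_a2 = 40.069260
inv(α') = inv(20.643°) + 2·(-0.254-0.136)·tan α/(46+45) = 0.01321460  ⇒  α' = 19.23818°
a' = a·cos α / cos α' = 78.0325·cos 20.643°/cos 19.23818° = 77.341414
action lengths: √(r_a1²−r_b1²) = 17.203126, √(r_a2²−r_b2²) = 17.367027
base pitch p_b = π·m·cos α = 5.041907
CR = (17.203126 + 17.367027 − 77.341414·sin 19.23818°)/5.041907 = 1.802191
contact ratio ≈ 1.8022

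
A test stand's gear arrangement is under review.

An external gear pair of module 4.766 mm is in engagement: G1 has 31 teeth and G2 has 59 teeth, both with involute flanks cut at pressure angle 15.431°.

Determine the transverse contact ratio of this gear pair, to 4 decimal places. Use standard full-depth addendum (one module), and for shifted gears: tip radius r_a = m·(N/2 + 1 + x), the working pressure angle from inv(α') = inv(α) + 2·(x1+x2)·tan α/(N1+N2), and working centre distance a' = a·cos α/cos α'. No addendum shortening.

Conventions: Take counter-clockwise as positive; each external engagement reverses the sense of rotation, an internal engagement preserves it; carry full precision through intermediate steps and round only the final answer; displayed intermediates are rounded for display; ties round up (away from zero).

1.9994

topology: single-mesh involute geometry — m = 4.766, 31T/59T pair
base radii: r_b1 = 71.209995, r_b2 = 135.528701
tip radii: r_a1 = 78.639000, r_a2 = 145.363000
no profile shift: α' = α, a' = a
action lengths: √(r_a1²−r_b1²) = 33.365085, √(r_a2²−r_b2²) = 52.558282
base pitch p_b = π·m·cos α = 14.433084
CR = (33.365085 + 52.558282 − 214.470000·sin 15.43100°)/14.433084 = 1.999412
contact ratio ≈ 1.9994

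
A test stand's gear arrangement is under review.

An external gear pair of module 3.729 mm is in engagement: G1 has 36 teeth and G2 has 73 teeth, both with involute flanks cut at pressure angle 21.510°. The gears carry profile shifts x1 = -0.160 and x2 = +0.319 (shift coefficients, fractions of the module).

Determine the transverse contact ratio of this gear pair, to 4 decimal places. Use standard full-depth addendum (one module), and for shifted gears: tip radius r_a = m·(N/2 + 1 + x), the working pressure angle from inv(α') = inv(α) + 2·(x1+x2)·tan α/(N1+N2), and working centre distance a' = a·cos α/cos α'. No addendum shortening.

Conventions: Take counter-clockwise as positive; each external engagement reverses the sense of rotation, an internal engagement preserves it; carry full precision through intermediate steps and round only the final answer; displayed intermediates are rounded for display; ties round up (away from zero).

recognized (one external pair, fixed centres): single-mesh tooth geometry, m = 3.729, N1 = 36, N2 = 73
base radii: r_b1 = 62.447193, r_b2 = 126.629031
tip radii: r_a1 = 70.254360, r_a2 = 141.027051
inv(α') = inv(21.510°) + 2·(-0.160+0.319)·tan α/(36+73) = 0.01984158  ⇒  α' = 21.92523°
a' = a·cos α / cos α' = 203.2305·cos 21.510°/cos 21.92523° = 203.817993
action lengths: √(r_a1²−r_b1²) = 32.187313, √(r_a2²−r_b2²) = 62.078318
base pitch p_b = π·m·cos α = 10.899091
CR = (32.187313 + 62.078318 − 203.817993·sin 21.92523°)/10.899091 = 1.666261
contact ratio ≈ 1.6663

1.6663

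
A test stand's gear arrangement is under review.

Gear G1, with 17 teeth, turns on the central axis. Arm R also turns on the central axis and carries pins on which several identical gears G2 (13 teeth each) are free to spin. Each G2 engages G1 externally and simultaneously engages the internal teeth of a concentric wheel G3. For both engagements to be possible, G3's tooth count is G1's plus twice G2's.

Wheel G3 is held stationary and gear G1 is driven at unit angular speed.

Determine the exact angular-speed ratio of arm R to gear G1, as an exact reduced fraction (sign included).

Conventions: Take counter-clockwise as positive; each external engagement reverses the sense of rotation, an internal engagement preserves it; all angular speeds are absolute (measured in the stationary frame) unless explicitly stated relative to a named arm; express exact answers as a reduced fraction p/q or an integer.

17/60

topology: planetary set — G1 17T / G2 13T / G3 43T, arm = carrier (Willis)
ring teeth: 17 + 2·13 = 43
17(ω_sun−ω_arm) = −43(ω_ring−ω_arm),  ω_ring = 0, ω_sun = 1
17(1−ω_arm) = −43(0−ω_arm)  ⇒  60·ω_arm = 17  ⇒  ω_arm = 17/60
ω_out/ω_in = 17/60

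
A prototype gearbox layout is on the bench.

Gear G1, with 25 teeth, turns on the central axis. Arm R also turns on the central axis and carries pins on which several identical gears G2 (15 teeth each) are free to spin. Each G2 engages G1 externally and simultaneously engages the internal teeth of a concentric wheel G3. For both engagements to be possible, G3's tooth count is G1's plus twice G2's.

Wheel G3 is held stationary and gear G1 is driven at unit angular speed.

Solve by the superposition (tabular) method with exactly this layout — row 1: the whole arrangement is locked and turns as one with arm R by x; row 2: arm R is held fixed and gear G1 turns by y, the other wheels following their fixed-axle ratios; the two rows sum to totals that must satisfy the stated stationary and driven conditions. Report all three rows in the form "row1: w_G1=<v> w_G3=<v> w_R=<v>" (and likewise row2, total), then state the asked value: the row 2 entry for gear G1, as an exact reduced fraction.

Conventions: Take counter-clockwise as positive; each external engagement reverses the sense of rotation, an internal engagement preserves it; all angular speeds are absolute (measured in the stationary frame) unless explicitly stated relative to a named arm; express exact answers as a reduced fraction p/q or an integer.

recognized (axles ride arm R): planetary set, 25/15/55 teeth
row 1: whole set turns with the arm by x
superposition row 2 [arm held]: sun y, ring −(25/55)·y, arm 0
boundary: total ω_ring = x − (25/55)·y = 0 and total ω_sun = x + y = 1  ⇒  y = 11/16, x = 5/16
row 2 ring = −(25/55)·11/16 = -5/16
totals (row 1 + row 2): sun 5/16 + 11/16 = 1, ring 5/16 + (-5/16) = 0, arm 5/16 + 0 = 5/16
asked cell (row2, sun) = 11/16

row1: w_G1=5/16 w_G3=5/16 w_R=5/16
row2: w_G1=11/16 w_G3=-5/16 w_R=0
total: w_G1=1 w_G3=0 w_R=5/16
asked value: 11/16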